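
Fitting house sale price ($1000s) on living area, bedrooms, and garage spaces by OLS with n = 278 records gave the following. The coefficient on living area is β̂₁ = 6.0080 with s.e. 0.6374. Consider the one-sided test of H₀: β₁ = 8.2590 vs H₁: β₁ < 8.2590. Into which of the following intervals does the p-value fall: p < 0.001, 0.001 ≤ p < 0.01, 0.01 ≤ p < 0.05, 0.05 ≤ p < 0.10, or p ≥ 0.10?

t = (6.0080 − 8.2590) / 0.6374 = -3.532.
df = n − k − 1 = 278 − 3 − 1 = 274.
One-sided p = P(T_{274} < t) ≈ 0.0002.
So p < 0.001.

p < 0.001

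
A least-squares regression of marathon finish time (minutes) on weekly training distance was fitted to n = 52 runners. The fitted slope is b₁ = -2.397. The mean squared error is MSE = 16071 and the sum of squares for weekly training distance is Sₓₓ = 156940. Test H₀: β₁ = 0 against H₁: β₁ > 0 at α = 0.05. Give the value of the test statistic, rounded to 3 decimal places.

SE(b₁) = √(MSE/Sₓₓ) = √(16071/156940) = 0.320003.
t = -2.397 / 0.320003 = -7.491.
df = n − 2 = 50.
One-sided p ≈ 1.0000, which is ≥ 0.05, so fail to reject H₀.
The data do not give significant evidence that the true slope on weekly training distance is positive.

t = -7.491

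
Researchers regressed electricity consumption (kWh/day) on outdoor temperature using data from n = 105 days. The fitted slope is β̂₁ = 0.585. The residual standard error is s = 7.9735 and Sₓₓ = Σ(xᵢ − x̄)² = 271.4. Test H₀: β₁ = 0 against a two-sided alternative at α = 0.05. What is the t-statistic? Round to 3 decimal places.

SE(β̂₁) = s/√Sₓₓ = 7.9735/√271.4 = 0.483999.
t = 0.585 / 0.483999 = 1.209.
df = n − 2 = 103.
Two-sided p ≈ 0.2296, which is ≥ 0.05, so fail to reject H₀.
The data do not give significant evidence of an association between outdoor temperature and electricity consumption.

t = 1.209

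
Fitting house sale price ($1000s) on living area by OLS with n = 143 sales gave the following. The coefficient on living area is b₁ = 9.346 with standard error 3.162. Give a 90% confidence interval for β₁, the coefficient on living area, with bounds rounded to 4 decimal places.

(4.1106, 14.5814)

df = n − 2 = 143 − 2 = 141.
t* = t_{0.05, 141} = 1.655732.
Margin = t* × SE = 1.655732 × 3.162 = 5.235425.
CI: 9.346 ± 5.235425 → (4.1106, 14.5814).
With 90% confidence, each one-unit increase in living area is associated with a change of between 4.1106 and 14.5814 $1000s in house sale price.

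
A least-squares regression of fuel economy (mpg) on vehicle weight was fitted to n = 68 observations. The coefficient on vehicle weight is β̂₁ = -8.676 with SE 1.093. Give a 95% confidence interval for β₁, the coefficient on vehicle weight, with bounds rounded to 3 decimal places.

df = n − 2 = 68 − 2 = 66.
t* = t_{0.025, 66} = 1.996564.
Margin = t* × SE = 1.996564 × 1.093 = 2.18224.
CI: -8.676 ± 2.18224 → (-10.858, -6.494).
With 95% confidence, each one-unit increase in vehicle weight is associated with a change of between -10.858 and -6.494 mpg in fuel economy.

(-10.858, -6.494)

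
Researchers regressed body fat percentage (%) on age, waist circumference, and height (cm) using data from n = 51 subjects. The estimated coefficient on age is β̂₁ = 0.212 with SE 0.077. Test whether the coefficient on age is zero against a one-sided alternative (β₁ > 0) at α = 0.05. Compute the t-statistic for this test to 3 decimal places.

H₀: β₁ = 0 vs H₁: β₁ > 0.
t = (β̂₁ − β₁⁰)/SE = 0.212 / 0.077 = 2.753.
df = n − k − 1 = 51 − 3 − 1 = 47.
One-sided p ≈ 0.0042, which is < 0.05, so reject H₀.
There is evidence that the true slope on age is positive, holding the other predictors fixed.

t = 2.753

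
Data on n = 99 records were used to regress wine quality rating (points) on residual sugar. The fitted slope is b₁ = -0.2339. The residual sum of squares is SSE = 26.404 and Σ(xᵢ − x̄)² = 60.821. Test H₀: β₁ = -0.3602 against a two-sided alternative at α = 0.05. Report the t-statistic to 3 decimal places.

t = 1.888

MSE = SSE/(n − 2) = 26.404/97 = 0.272206.
SE(b₁) = √(MSE/Sₓₓ) = √(0.272206/60.821) = 0.0668994.
t = (-0.2339 − (-0.3602)) / 0.0668994 = 1.888.
df = n − 2 = 97.
Two-sided p ≈ 0.0620, which is ≥ 0.05, so fail to reject H₀.
The data are consistent with a true slope of -0.3602 points per unit of residual sugar.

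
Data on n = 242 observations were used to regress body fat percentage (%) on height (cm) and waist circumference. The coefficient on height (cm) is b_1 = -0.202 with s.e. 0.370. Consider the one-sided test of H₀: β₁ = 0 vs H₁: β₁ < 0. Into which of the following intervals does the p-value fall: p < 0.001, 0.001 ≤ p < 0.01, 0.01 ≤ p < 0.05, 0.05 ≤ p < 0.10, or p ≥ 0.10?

t = -0.202 / 0.370 = -0.546.
df = n − k − 1 = 242 − 2 − 1 = 239.
One-sided p = P(T_{239} < t) ≈ 0.2928.
So p ≥ 0.10.

p ≥ 0.10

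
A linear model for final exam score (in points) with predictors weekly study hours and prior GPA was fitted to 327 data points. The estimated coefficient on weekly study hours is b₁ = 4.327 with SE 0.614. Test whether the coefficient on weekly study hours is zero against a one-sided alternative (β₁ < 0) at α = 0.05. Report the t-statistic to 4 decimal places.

H₀: β₁ = 0 vs H₁: β₁ < 0.
t = (b₁ − β₁⁰)/SE = 4.327 / 0.614 = 7.0472.
df = n − k − 1 = 327 − 2 − 1 = 324.
One-sided p ≈ 1.0000, which is ≥ 0.05, so fail to reject H₀.
The data do not give significant evidence that the true slope on weekly study hours is negative, holding the other predictors fixed.

t = 7.0472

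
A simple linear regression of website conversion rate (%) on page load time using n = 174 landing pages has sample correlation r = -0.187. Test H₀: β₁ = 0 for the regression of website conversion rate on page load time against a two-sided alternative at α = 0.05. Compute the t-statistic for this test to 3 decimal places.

t = r·√(n − 2)/√(1 − r²) = -0.187·√172/√0.965031 = -2.497.
df = n − 2 = 172.
Two-sided p ≈ 0.0135, which is < 0.05, so reject H₀.
There is evidence of a linear association between page load time and website conversion rate.

t = -2.497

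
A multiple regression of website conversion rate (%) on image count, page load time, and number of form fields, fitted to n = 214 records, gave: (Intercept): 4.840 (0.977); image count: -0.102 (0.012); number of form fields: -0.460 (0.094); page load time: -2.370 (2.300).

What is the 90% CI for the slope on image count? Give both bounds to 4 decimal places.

(-0.1218, -0.0822)

Read off: b = -0.102, SE = 0.012 for image count.
df = n − k − 1 = 214 − 3 − 1 = 210.
t* = t_{0.05, 210} = 1.652142.
Margin = t* × SE = 1.652142 × 0.012 = 0.019826.
CI: -0.102 ± 0.019826 → (-0.1218, -0.0822).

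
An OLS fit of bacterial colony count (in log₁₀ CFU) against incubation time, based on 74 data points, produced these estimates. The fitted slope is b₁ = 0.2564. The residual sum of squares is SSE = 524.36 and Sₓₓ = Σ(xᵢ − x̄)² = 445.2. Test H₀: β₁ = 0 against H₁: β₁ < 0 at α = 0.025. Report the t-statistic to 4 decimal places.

t = 2.0047

MSE = SSE/(n − 2) = 524.36/72 = 7.28278.
SE(b₁) = √(MSE/Sₓₓ) = √(7.28278/445.2) = 0.1279.
t = 0.2564 / 0.1279 = 2.0047.
df = n − 2 = 72.
One-sided p ≈ 0.9756, which is ≥ 0.025, so fail to reject H₀.
The data do not give significant evidence that the true slope on incubation time is negative.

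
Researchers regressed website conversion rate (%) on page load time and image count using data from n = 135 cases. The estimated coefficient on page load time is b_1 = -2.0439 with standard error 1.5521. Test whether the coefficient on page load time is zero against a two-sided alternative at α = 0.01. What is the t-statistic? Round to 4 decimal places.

t = -1.3169

H₀: β₁ = 0 vs H₁: β₁ ≠ 0.
t = (b_1 − β₁⁰)/SE = -2.0439 / 1.5521 = -1.3169.
df = n − k − 1 = 135 − 2 − 1 = 132.
Two-sided p ≈ 0.1902, which is ≥ 0.01, so fail to reject H₀.
The data do not give significant evidence of an association between page load time and website conversion rate, after adjusting for the other predictors.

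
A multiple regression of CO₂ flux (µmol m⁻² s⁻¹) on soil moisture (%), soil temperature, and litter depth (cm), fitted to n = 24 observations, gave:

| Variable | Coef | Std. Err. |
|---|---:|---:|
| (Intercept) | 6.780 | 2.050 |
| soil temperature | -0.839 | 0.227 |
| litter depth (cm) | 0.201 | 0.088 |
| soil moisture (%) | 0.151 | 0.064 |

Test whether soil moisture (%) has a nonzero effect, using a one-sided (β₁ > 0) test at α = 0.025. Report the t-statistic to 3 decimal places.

t = 2.359

Read off: b = 0.151, SE = 0.064 for soil moisture (%).
H₀: β₁ = 0 vs H₁: β₁ > 0.
t = 0.151 / 0.064 = 2.359.
df = n − k − 1 = 24 − 3 − 1 = 20.
One-sided p ≈ 0.0143, which is < 0.025, so reject H₀.
There is evidence that the true slope on soil moisture (%) is positive, holding the other predictors fixed.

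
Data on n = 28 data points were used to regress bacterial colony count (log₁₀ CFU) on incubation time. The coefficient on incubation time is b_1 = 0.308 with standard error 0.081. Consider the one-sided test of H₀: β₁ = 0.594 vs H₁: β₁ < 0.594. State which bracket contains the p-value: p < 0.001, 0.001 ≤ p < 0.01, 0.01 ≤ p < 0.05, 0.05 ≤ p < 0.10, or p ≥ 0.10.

p < 0.001

t = (0.308 − 0.594) / 0.081 = -3.531.
df = n − 2 = 28 − 2 = 26.
One-sided p = P(T_{26} < t) ≈ 0.0008.
So p < 0.001.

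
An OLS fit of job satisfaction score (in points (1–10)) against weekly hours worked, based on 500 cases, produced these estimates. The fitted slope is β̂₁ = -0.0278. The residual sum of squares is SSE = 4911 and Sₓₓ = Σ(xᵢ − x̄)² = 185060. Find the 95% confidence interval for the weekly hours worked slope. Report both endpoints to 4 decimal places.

(-0.0421, -0.0135)

MSE = SSE/(n − 2) = 4911/498 = 9.86145.
SE(β̂₁) = √(MSE/Sₓₓ) = √(9.86145/185060) = 0.00729985.
df = n − 2 = 498.
t* = t_{0.025, 498} = 1.964739.
Margin = t* × SE = 1.964739 × 0.00729985 = 0.014342.
CI: -0.0278 ± 0.014342 → (-0.0421, -0.0135).
With 95% confidence, each one-unit increase in weekly hours worked is associated with a change of between -0.0421 and -0.0135 points (1–10) in job satisfaction score.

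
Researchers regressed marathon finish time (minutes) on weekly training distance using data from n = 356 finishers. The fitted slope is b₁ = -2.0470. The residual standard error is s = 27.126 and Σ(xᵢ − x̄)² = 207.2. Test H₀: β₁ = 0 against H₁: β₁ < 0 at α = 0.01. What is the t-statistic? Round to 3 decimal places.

t = -1.086

SE(b₁) = s/√Sₓₓ = 27.126/√207.2 = 1.88448.
t = -2.0470 / 1.88448 = -1.086.
df = n − 2 = 354.
One-sided p ≈ 0.1391, which is ≥ 0.01, so fail to reject H₀.
The data do not give significant evidence that the true slope on weekly training distance is negative.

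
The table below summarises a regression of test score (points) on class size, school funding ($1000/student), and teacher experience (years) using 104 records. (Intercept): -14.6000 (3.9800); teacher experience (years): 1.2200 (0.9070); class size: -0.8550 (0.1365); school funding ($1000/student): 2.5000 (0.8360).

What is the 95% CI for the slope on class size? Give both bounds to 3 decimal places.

(-1.126, -0.584)

Read off: b = -0.8550, SE = 0.1365 for class size.
df = n − k − 1 = 104 − 3 − 1 = 100.
t* = t_{0.025, 100} = 1.983972.
Margin = t* × SE = 1.983972 × 0.1365 = 0.27081.
CI: -0.8550 ± 0.27081 → (-1.126, -0.584).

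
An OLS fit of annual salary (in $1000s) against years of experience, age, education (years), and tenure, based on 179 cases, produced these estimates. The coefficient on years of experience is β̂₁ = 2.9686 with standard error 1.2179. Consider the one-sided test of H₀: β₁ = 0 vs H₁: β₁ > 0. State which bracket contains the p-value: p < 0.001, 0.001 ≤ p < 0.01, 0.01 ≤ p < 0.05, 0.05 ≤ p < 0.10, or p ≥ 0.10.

t = 2.9686 / 1.2179 = 2.437.
df = n − k − 1 = 179 − 4 − 1 = 174.
One-sided p = P(T_{174} > t) ≈ 0.0079.
So 0.001 ≤ p < 0.01.

0.001 ≤ p < 0.01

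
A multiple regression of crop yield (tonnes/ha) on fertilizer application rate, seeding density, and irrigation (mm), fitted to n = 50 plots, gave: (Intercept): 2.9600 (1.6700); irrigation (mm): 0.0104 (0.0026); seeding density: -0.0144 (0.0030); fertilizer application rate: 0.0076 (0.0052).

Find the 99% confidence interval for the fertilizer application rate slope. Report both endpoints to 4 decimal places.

(-0.0064, 0.0216)

Read off: b = 0.0076, SE = 0.0052 for fertilizer application rate.
df = n − k − 1 = 50 − 3 − 1 = 46.
t* = t_{0.005, 46} = 2.687013.
Margin = t* × SE = 2.687013 × 0.0052 = 0.013972.
CI: 0.0076 ± 0.013972 → (-0.0064, 0.0216).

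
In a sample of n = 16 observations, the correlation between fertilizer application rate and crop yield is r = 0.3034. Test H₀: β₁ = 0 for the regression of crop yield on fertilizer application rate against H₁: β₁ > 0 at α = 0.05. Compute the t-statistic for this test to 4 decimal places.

t = r·√(n − 2)/√(1 − r²) = 0.3034·√14/√0.907948 = 1.1914.
df = n − 2 = 14.
One-sided p ≈ 0.1267, which is ≥ 0.05, so fail to reject H₀.
The data do not give significant evidence of a linear association between fertilizer application rate and crop yield.

t = 1.1914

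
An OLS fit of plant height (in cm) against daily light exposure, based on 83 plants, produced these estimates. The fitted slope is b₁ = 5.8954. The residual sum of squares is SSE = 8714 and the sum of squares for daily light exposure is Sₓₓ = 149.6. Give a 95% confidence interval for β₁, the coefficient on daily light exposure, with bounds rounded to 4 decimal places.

(4.2081, 7.5827)

MSE = SSE/(n − 2) = 8714/81 = 107.58.
SE(b₁) = √(MSE/Sₓₓ) = √(107.58/149.6) = 0.848009.
df = n − 2 = 81.
t* = t_{0.025, 81} = 1.989686.
Margin = t* × SE = 1.989686 × 0.848009 = 1.687272.
CI: 5.8954 ± 1.687272 → (4.2081, 7.5827).
With 95% confidence, each one-unit increase in daily light exposure is associated with a change of between 4.2081 and 7.5827 cm in plant height.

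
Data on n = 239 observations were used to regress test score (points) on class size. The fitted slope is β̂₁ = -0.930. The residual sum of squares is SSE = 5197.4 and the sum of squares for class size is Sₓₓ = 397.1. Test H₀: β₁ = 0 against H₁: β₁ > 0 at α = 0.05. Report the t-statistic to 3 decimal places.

MSE = SSE/(n − 2) = 5197.4/237 = 21.93.
SE(β̂₁) = √(MSE/Sₓₓ) = √(21.93/397.1) = 0.235001.
t = -0.930 / 0.235001 = -3.957.
df = n − 2 = 237.
One-sided p ≈ 0.9999, which is ≥ 0.05, so fail to reject H₀.
The data do not give significant evidence that the true slope on class size is positive.

t = -3.957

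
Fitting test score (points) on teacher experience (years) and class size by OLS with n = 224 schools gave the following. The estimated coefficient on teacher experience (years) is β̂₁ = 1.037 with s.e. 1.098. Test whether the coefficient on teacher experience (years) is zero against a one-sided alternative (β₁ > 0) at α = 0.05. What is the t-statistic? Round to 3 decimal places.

t = 0.944

H₀: β₁ = 0 vs H₁: β₁ > 0.
t = (β̂₁ − β₁⁰)/SE = 1.037 / 1.098 = 0.944.
df = n − k − 1 = 224 − 2 − 1 = 221.
One-sided p ≈ 0.1730, which is ≥ 0.05, so fail to reject H₀.
The data do not give significant evidence that the true slope on teacher experience (years) is positive, holding the other predictors fixed.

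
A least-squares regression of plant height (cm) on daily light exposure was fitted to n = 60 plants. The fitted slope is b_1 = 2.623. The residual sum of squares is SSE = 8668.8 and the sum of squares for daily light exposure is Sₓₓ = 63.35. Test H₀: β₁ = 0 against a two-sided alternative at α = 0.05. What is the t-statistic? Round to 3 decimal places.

t = 1.708

MSE = SSE/(n − 2) = 8668.8/58 = 149.462.
SE(b_1) = √(MSE/Sₓₓ) = √(149.462/63.35) = 1.536.
t = 2.623 / 1.536 = 1.708.
df = n − 2 = 58.
Two-sided p ≈ 0.0930, which is ≥ 0.05, so fail to reject H₀.
The data do not give significant evidence of an association between daily light exposure and plant height.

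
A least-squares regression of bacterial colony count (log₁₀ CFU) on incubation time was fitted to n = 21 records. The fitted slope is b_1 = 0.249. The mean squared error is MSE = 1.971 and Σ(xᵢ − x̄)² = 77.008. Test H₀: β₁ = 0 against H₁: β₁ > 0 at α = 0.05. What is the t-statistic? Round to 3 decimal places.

t = 1.556

SE(b_1) = √(MSE/Sₓₓ) = √(1.971/77.008) = 0.159984.
t = 0.249 / 0.159984 = 1.556.
df = n − 2 = 19.
One-sided p ≈ 0.0681, which is ≥ 0.05, so fail to reject H₀.
The data do not give significant evidence that the true slope on incubation time is positive.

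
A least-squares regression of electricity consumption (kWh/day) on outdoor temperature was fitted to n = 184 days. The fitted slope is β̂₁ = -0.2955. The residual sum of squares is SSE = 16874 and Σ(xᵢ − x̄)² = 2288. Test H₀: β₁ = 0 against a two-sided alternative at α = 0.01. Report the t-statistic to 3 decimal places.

t = -1.468

MSE = SSE/(n − 2) = 16874/182 = 92.7143.
SE(β̂₁) = √(MSE/Sₓₓ) = √(92.7143/2288) = 0.201301.
t = -0.2955 / 0.201301 = -1.468.
df = n − 2 = 182.
Two-sided p ≈ 0.1438, which is ≥ 0.01, so fail to reject H₀.
The data do not give significant evidence of an association between outdoor temperature and electricity consumption.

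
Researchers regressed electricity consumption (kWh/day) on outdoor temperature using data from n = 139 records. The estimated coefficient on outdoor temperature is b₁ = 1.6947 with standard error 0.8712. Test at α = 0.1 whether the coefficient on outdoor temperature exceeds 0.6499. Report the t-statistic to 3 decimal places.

t = 1.199

H₀: β₁ = 0.6499 vs H₁: β₁ > 0.6499.
t = (b₁ − β₁⁰)/SE = (1.6947 − 0.6499) / 0.8712 = 1.199.
df = n − 2 = 139 − 2 = 137.
One-sided p ≈ 0.1162, which is ≥ 0.1, so fail to reject H₀.
The data do not give significant evidence that the true slope on outdoor temperature exceeds 0.6499 kWh/day per unit.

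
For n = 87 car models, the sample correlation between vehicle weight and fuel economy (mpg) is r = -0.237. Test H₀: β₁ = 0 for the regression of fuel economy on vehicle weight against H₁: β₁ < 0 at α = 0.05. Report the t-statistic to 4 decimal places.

t = -2.2491

t = r·√(n − 2)/√(1 − r²) = -0.237·√85/√0.943831 = -2.2491.
df = n − 2 = 85.
One-sided p ≈ 0.0135, which is < 0.05, so reject H₀.
There is evidence of a linear association between vehicle weight and fuel economy.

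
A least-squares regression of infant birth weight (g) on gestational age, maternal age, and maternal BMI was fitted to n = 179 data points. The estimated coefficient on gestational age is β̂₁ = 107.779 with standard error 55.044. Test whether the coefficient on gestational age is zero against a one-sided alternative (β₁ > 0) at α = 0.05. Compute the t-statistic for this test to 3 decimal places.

t = 1.958

H₀: β₁ = 0 vs H₁: β₁ > 0.
t = (β̂₁ − β₁⁰)/SE = 107.779 / 55.044 = 1.958.
df = n − k − 1 = 179 − 3 − 1 = 175.
One-sided p ≈ 0.0259, which is < 0.05, so reject H₀.
There is evidence that the true slope on gestational age is positive, holding the other predictors fixed.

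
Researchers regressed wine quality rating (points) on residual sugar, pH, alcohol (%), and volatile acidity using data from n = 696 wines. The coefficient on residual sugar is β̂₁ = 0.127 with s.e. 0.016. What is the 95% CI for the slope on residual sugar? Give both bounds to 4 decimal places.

(0.0956, 0.1584)

df = n − k − 1 = 696 − 4 − 1 = 691.
t* = t_{0.025, 691} = 1.963403.
Margin = t* × SE = 1.963403 × 0.016 = 0.031414.
CI: 0.127 ± 0.031414 → (0.0956, 0.1584).
With 95% confidence, each one-unit increase in residual sugar is associated with a change of between 0.0956 and 0.1584 points in wine quality rating, holding the other predictors fixed.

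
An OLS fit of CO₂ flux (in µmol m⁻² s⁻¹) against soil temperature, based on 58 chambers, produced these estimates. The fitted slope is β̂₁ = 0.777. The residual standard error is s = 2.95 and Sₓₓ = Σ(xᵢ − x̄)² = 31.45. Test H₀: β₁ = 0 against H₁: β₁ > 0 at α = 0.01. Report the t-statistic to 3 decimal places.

t = 1.477

SE(β̂₁) = s/√Sₓₓ = 2.95/√31.45 = 0.526031.
t = 0.777 / 0.526031 = 1.477.
df = n − 2 = 56.
One-sided p ≈ 0.0726, which is ≥ 0.01, so fail to reject H₀.
The data do not give significant evidence that the true slope on soil temperature is positive.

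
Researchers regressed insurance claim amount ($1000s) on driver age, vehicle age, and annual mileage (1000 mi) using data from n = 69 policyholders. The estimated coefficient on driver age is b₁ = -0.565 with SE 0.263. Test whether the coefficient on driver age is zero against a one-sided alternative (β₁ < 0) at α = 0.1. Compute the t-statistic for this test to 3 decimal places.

H₀: β₁ = 0 vs H₁: β₁ < 0.
t = (b₁ − β₁⁰)/SE = -0.565 / 0.263 = -2.148.
df = n − k − 1 = 69 − 3 − 1 = 65.
One-sided p ≈ 0.0177, which is < 0.1, so reject H₀.
There is evidence that the true slope on driver age is negative, holding the other predictors fixed.

t = -2.148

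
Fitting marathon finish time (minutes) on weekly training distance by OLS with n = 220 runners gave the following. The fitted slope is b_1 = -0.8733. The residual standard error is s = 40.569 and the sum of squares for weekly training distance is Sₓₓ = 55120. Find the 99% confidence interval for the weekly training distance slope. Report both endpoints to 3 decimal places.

(-1.322, -0.424)

SE(b_1) = s/√Sₓₓ = 40.569/√55120 = 0.172798.
df = n − 2 = 218.
t* = t_{0.005, 218} = 2.598569.
Margin = t* × SE = 2.598569 × 0.172798 = 0.44903.
CI: -0.8733 ± 0.44903 → (-1.322, -0.424).
With 99% confidence, each one-unit increase in weekly training distance is associated with a change of between -1.322 and -0.424 minutes in marathon finish time.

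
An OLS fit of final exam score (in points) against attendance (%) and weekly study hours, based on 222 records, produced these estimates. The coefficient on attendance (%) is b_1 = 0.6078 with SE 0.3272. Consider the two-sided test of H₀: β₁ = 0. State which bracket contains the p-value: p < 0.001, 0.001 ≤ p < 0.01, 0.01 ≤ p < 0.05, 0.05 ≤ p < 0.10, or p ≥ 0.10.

t = 0.6078 / 0.3272 = 1.858.
df = n − k − 1 = 222 − 2 − 1 = 219.
Two-sided p = 2·P(T_{219} > |t|) ≈ 0.0646.
So 0.05 ≤ p < 0.10.

0.05 ≤ p < 0.10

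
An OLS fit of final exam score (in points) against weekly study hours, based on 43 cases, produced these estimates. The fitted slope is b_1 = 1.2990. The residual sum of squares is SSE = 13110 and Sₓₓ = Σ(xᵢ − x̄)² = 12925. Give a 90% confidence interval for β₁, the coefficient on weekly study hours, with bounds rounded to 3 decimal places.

MSE = SSE/(n − 2) = 13110/41 = 319.756.
SE(b_1) = √(MSE/Sₓₓ) = √(319.756/12925) = 0.157287.
df = n − 2 = 41.
t* = t_{0.05, 41} = 1.682878.
Margin = t* × SE = 1.682878 × 0.157287 = 0.26470.
CI: 1.2990 ± 0.26470 → (1.034, 1.564).
With 90% confidence, each one-unit increase in weekly study hours is associated with a change of between 1.034 and 1.564 points in final exam score.

(1.034, 1.564)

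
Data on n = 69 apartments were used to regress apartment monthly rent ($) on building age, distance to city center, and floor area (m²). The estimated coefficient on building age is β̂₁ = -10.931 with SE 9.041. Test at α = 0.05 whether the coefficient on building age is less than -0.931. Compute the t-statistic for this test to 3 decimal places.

H₀: β₁ = -0.931 vs H₁: β₁ < -0.931.
t = (β̂₁ − β₁⁰)/SE = (-10.931 − (-0.931)) / 9.041 = -1.106.
df = n − k − 1 = 69 − 3 − 1 = 65.
One-sided p ≈ 0.1364, which is ≥ 0.05, so fail to reject H₀.
The data do not give significant evidence that the true slope on building age is below -0.931 $ per unit, holding the other predictors fixed.

t = -1.106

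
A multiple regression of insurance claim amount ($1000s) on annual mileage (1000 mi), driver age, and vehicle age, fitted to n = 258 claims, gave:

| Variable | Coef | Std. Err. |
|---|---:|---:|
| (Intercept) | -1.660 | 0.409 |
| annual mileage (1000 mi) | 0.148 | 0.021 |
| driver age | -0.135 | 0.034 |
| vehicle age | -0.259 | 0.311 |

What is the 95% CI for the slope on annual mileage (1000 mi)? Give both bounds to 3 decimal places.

Read off: b = 0.148, SE = 0.021 for annual mileage (1000 mi).
df = n − k − 1 = 258 − 3 − 1 = 254.
t* = t_{0.025, 254} = 1.969348.
Margin = t* × SE = 1.969348 × 0.021 = 0.04136.
CI: 0.148 ± 0.04136 → (0.107, 0.189).

(0.107, 0.189)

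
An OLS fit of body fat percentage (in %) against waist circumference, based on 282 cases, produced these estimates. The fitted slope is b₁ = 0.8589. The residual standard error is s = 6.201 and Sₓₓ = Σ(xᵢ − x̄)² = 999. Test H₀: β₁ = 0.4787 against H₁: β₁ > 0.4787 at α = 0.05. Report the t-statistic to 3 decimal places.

SE(b₁) = s/√Sₓₓ = 6.201/√999 = 0.196191.
t = (0.8589 − 0.4787) / 0.196191 = 1.938.
df = n − 2 = 280.
One-sided p ≈ 0.0268, which is < 0.05, so reject H₀.
There is evidence that the true slope on waist circumference exceeds 0.4787 % per unit.

t = 1.938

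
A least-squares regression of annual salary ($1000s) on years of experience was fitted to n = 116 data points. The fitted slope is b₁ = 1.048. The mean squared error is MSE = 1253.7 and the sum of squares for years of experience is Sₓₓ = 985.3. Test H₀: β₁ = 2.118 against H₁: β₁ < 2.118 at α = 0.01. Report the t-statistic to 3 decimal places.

t = -0.949

SE(b₁) = √(MSE/Sₓₓ) = √(1253.7/985.3) = 1.12801.
t = (1.048 − 2.118) / 1.12801 = -0.949.
df = n − 2 = 114.
One-sided p ≈ 0.1724, which is ≥ 0.01, so fail to reject H₀.
The data do not give significant evidence that the true slope on years of experience is below 2.118 $1000s per unit.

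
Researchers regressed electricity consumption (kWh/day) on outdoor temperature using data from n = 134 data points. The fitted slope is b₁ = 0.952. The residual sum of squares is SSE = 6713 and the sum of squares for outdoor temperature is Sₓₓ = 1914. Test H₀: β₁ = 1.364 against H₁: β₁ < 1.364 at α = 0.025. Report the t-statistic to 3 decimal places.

t = -2.528

MSE = SSE/(n − 2) = 6713/132 = 50.8561.
SE(b₁) = √(MSE/Sₓₓ) = √(50.8561/1914) = 0.163005.
t = (0.952 − 1.364) / 0.163005 = -2.528.
df = n − 2 = 132.
One-sided p ≈ 0.0063, which is < 0.025, so reject H₀.
There is evidence that the true slope on outdoor temperature is below 1.364 kWh/day per unit.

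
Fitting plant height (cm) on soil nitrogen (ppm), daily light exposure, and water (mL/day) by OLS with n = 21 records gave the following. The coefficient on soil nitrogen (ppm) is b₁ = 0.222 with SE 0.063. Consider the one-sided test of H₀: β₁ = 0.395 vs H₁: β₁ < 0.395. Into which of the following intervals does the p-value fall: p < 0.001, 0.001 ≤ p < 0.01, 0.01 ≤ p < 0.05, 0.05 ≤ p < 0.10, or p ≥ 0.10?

0.001 ≤ p < 0.01

t = (0.222 − 0.395) / 0.063 = -2.746.
df = n − k − 1 = 21 − 3 − 1 = 17.
One-sided p = P(T_{17} < t) ≈ 0.0069.
So 0.001 ≤ p < 0.01.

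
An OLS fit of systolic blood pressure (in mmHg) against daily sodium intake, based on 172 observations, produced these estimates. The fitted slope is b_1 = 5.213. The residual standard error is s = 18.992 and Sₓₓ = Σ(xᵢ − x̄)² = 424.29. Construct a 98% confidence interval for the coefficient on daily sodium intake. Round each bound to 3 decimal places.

SE(b_1) = s/√Sₓₓ = 18.992/√424.29 = 0.922018.
df = n − 2 = 170.
t* = t_{0.01, 170} = 2.348483.
Margin = t* × SE = 2.348483 × 0.922018 = 2.16534.
CI: 5.213 ± 2.16534 → (3.048, 7.378).
With 98% confidence, each one-unit increase in daily sodium intake is associated with a change of between 3.048 and 7.378 mmHg in systolic blood pressure.

(3.048, 7.378)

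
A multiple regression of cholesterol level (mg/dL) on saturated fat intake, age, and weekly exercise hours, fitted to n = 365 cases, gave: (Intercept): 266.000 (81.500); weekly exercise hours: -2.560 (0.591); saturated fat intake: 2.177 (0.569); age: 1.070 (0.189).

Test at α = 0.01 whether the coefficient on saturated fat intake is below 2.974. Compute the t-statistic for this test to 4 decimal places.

Read off: b = 2.177, SE = 0.569 for saturated fat intake.
H₀: β₁ = 2.974 vs H₁: β₁ < 2.974.
t = (2.177 − 2.974) / 0.569 = -1.4007.
df = n − k − 1 = 365 − 3 − 1 = 361.
One-sided p ≈ 0.0811, which is ≥ 0.01, so fail to reject H₀.
The data do not give significant evidence that the true slope on saturated fat intake is below 2.974 mg/dL per unit, holding the other predictors fixed.

t = -1.4007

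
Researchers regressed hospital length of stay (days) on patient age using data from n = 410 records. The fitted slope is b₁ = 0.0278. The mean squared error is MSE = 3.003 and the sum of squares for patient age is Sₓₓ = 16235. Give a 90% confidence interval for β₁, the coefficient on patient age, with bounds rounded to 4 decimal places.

(0.0054, 0.0502)

SE(b₁) = √(MSE/Sₓₓ) = √(3.003/16235) = 0.0136004.
df = n − 2 = 408.
t* = t_{0.05, 408} = 1.648597.
Margin = t* × SE = 1.648597 × 0.0136004 = 0.022422.
CI: 0.0278 ± 0.022422 → (0.0054, 0.0502).
With 90% confidence, each one-unit increase in patient age is associated with a change of between 0.0054 and 0.0502 days in hospital length of stay.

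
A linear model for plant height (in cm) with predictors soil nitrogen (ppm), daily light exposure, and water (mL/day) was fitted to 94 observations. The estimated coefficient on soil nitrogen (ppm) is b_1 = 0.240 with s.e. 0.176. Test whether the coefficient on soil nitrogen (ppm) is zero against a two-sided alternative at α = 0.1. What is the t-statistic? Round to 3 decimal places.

H₀: β₁ = 0 vs H₁: β₁ ≠ 0.
t = (b_1 − β₁⁰)/SE = 0.240 / 0.176 = 1.364.
df = n − k − 1 = 94 − 3 − 1 = 90.
Two-sided p ≈ 0.1761, which is ≥ 0.1, so fail to reject H₀.
The data do not give significant evidence of an association between soil nitrogen (ppm) and plant height, after adjusting for the other predictors.

t = 1.364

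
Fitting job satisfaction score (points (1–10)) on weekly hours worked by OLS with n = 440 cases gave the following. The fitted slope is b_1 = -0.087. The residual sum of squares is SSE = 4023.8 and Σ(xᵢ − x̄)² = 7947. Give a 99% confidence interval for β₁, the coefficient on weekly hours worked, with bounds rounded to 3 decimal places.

(-0.175, 0.001)

MSE = SSE/(n − 2) = 4023.8/438 = 9.18676.
SE(b_1) = √(MSE/Sₓₓ) = √(9.18676/7947) = 0.034.
df = n − 2 = 438.
t* = t_{0.005, 438} = 2.5871.
Margin = t* × SE = 2.5871 × 0.034 = 0.08796.
CI: -0.087 ± 0.08796 → (-0.175, 0.001).
With 99% confidence, each one-unit increase in weekly hours worked is associated with a change of between -0.175 and 0.001 points (1–10) in job satisfaction score.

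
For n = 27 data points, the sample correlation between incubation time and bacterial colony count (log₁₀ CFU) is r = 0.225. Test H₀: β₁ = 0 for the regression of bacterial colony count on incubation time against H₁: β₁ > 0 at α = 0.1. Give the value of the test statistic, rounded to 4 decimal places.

t = r·√(n − 2)/√(1 − r²) = 0.225·√25/√0.949375 = 1.1546.
df = n − 2 = 25.
One-sided p ≈ 0.1296, which is ≥ 0.1, so fail to reject H₀.
The data do not give significant evidence of a linear association between incubation time and bacterial colony count.

t = 1.1546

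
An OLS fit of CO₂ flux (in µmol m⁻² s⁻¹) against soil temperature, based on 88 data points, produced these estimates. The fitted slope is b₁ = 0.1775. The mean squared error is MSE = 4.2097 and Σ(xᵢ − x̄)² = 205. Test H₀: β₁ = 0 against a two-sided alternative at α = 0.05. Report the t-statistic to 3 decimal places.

t = 1.239

SE(b₁) = √(MSE/Sₓₓ) = √(4.2097/205) = 0.143301.
t = 0.1775 / 0.143301 = 1.239.
df = n − 2 = 86.
Two-sided p ≈ 0.2188, which is ≥ 0.05, so fail to reject H₀.
The data do not give significant evidence of an association between soil temperature and CO₂ flux.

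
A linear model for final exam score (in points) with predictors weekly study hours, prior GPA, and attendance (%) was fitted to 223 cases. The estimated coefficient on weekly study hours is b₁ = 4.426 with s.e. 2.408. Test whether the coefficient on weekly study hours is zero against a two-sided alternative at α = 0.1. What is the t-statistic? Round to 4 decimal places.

t = 1.8380

H₀: β₁ = 0 vs H₁: β₁ ≠ 0.
t = (b₁ − β₁⁰)/SE = 4.426 / 2.408 = 1.8380.
df = n − k − 1 = 223 − 3 − 1 = 219.
Two-sided p ≈ 0.0674, which is < 0.1, so reject H₀.
There is evidence that weekly study hours is associated with final exam score, holding the other predictors fixed.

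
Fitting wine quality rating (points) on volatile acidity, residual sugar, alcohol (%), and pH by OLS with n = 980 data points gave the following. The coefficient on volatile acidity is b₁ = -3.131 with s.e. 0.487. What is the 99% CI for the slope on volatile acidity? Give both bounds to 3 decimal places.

df = n − k − 1 = 980 − 4 − 1 = 975.
t* = t_{0.005, 975} = 2.580881.
Margin = t* × SE = 2.580881 × 0.487 = 1.25689.
CI: -3.131 ± 1.25689 → (-4.388, -1.874).
With 99% confidence, each one-unit increase in volatile acidity is associated with a change of between -4.388 and -1.874 points in wine quality rating, holding the other predictors fixed.

(-4.388, -1.874)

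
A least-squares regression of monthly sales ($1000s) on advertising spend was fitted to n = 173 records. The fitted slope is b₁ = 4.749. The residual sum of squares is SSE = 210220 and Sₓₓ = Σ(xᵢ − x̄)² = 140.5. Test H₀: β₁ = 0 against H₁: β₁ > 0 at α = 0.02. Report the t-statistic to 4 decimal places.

t = 1.6055

MSE = SSE/(n − 2) = 210220/171 = 1229.36.
SE(b₁) = √(MSE/Sₓₓ) = √(1229.36/140.5) = 2.95802.
t = 4.749 / 2.95802 = 1.6055.
df = n − 2 = 171.
One-sided p ≈ 0.0551, which is ≥ 0.02, so fail to reject H₀.
The data do not give significant evidence that the true slope on advertising spend is positive.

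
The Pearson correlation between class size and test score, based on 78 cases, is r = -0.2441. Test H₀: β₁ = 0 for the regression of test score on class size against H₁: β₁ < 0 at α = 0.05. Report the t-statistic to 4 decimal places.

t = r·√(n − 2)/√(1 − r²) = -0.2441·√76/√0.940415 = -2.1944.
df = n − 2 = 76.
One-sided p ≈ 0.0156, which is < 0.05, so reject H₀.
There is evidence of a linear association between class size and test score.

t = -2.1944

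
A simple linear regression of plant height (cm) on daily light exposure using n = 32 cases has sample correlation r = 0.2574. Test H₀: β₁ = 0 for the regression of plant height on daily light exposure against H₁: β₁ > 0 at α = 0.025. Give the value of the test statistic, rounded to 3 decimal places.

t = r·√(n − 2)/√(1 − r²) = 0.2574·√30/√0.933745 = 1.459.
df = n − 2 = 30.
One-sided p ≈ 0.0775, which is ≥ 0.025, so fail to reject H₀.
The data do not give significant evidence of a linear association between daily light exposure and plant height.

t = 1.459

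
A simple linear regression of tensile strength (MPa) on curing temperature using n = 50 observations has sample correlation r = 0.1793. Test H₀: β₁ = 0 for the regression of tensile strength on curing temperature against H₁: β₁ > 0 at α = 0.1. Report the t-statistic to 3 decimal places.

t = 1.263

t = r·√(n − 2)/√(1 − r²) = 0.1793·√48/√0.967852 = 1.263.
df = n − 2 = 48.
One-sided p ≈ 0.1064, which is ≥ 0.1, so fail to reject H₀.
The data do not give significant evidence of a linear association between curing temperature and tensile strength.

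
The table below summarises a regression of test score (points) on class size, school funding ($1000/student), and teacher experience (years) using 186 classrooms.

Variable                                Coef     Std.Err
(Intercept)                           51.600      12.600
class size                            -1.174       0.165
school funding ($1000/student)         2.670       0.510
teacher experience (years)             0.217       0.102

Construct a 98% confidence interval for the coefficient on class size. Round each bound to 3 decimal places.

Read off: b = -1.174, SE = 0.165 for class size.
df = n − k − 1 = 186 − 3 − 1 = 182.
t* = t_{0.01, 182} = 2.347011.
Margin = t* × SE = 2.347011 × 0.165 = 0.38726.
CI: -1.174 ± 0.38726 → (-1.561, -0.787).

(-1.561, -0.787)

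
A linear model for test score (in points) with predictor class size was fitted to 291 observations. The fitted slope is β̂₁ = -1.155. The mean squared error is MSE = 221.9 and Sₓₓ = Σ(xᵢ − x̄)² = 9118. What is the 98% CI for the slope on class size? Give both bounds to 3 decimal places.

(-1.520, -0.790)

SE(β̂₁) = √(MSE/Sₓₓ) = √(221.9/9118) = 0.156002.
df = n − 2 = 289.
t* = t_{0.01, 289} = 2.33932.
Margin = t* × SE = 2.33932 × 0.156002 = 0.36494.
CI: -1.155 ± 0.36494 → (-1.520, -0.790).
With 98% confidence, each one-unit increase in class size is associated with a change of between -1.520 and -0.790 points in test score.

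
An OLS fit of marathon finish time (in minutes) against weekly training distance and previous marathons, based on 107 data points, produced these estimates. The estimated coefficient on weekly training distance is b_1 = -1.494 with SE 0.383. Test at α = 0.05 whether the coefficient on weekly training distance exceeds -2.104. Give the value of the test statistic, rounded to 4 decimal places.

t = 1.5927

H₀: β₁ = -2.104 vs H₁: β₁ > -2.104.
t = (b_1 − β₁⁰)/SE = (-1.494 − (-2.104)) / 0.383 = 1.5927.
df = n − k − 1 = 107 − 2 − 1 = 104.
One-sided p ≈ 0.0571, which is ≥ 0.05, so fail to reject H₀.
The data do not give significant evidence that the true slope on weekly training distance exceeds -2.104 minutes per unit, holding the other predictors fixed.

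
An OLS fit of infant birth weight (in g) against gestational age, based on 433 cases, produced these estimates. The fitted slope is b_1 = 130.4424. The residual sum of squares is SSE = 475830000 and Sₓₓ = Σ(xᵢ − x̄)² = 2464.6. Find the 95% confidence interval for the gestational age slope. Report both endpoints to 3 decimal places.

MSE = SSE/(n − 2) = 475830000/431 = 1.10401e+06.
SE(b_1) = √(MSE/Sₓₓ) = √(1.10401e+06/2464.6) = 21.1648.
df = n − 2 = 431.
t* = t_{0.025, 431} = 1.965483.
Margin = t* × SE = 1.965483 × 21.1648 = 41.59905.
CI: 130.4424 ± 41.59905 → (88.843, 172.041).
With 95% confidence, each one-unit increase in gestational age is associated with a change of between 88.843 and 172.041 g in infant birth weight.

(88.843, 172.041)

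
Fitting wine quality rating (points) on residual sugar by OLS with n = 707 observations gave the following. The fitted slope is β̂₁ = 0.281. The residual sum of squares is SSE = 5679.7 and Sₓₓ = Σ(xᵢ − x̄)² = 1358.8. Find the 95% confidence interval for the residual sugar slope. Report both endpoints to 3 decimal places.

(0.130, 0.432)

MSE = SSE/(n − 2) = 5679.7/705 = 8.05631.
SE(β̂₁) = √(MSE/Sₓₓ) = √(8.05631/1358.8) = 0.0769999.
df = n − 2 = 705.
t* = t_{0.025, 705} = 1.963335.
Margin = t* × SE = 1.963335 × 0.0769999 = 0.15118.
CI: 0.281 ± 0.15118 → (0.130, 0.432).
With 95% confidence, each one-unit increase in residual sugar is associated with a change of between 0.130 and 0.432 points in wine quality rating.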